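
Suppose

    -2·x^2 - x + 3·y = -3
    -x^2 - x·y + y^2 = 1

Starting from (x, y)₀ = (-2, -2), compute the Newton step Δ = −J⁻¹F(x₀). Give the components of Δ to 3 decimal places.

(1.031, 0.594)

At (-2, -2): F = (-9.000, -5.000).
Jacobian J = [[-4·x - 1, 3], [-2·x - y, -x + 2·y]].
At the point, J = [[7.000, 3.000], [6.000, -2.000]] (det J = -32.000).
Solving J·Δ = −F gives Δ = (1.031, 0.594).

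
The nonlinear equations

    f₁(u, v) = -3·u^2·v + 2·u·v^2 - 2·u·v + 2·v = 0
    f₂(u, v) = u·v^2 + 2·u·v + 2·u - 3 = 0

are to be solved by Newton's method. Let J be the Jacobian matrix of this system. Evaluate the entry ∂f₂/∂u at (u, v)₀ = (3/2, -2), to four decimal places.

∂f₂/∂u = v^2 + 2·v + 2.
At (3/2, -2) this is 2.0000.

2.0000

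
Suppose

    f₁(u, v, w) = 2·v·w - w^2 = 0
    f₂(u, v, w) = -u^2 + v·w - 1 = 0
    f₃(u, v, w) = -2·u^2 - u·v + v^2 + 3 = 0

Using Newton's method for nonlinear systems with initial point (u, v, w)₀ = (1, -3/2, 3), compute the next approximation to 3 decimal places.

At (1, -3/2, 3): F = (-18.000, -6.500, 4.750).
Jacobian J = [[0, 2·w, 2·v - 2·w], [-2·u, w, v], [-4·u - v, -u + 2·v, 0]].
At the point, J = [[0.000, 6.000, -9.000], [-2.000, 3.000, -1.500], [-2.500, -4.000, 0.000]] (det J = -117.000).
Solving J·Δ = −F gives Δ = (-0.346, 1.404, -1.064).
Then the next iterate is (u, v, w)₁ = (0.654, -0.096, 1.936).

(0.654, -0.096, 1.936)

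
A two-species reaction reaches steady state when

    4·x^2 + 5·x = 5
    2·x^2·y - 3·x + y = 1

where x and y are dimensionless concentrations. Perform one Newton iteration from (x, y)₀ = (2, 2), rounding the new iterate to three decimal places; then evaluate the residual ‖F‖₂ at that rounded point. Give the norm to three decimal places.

4.807

At (2, 2): F = (21.000, 11.000).
Jacobian J = [[8·x + 5, 0], [4·x·y - 3, 2·x^2 + 1]].
At the point, J = [[21.000, 0.000], [13.000, 9.000]] (det J = 189.000).
Solving J·Δ = −F gives Δ = (-1.000, 0.222).
Then the next iterate is (x, y)₁ = (1.000, 2.222).
Re-evaluating at (1.000, 2.222): F = (4.000, 2.666), so ‖F‖₂ = 4.807.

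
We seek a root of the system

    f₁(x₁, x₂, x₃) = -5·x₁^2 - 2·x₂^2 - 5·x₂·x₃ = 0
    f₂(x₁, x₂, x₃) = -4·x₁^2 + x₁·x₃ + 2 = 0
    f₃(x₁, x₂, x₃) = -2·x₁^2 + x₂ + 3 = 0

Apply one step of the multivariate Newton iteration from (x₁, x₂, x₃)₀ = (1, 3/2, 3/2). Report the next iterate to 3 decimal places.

At (1, 3/2, 3/2): F = (-20.750, -0.500, 2.500).
Jacobian J = [[-10·x₁, -4·x₂ - 5·x₃, -5·x₂], [-8·x₁ + x₃, 0, x₁], [-4·x₁, 1, 0]].
At the point, J = [[-10.000, -13.500, -7.500], [-6.500, 0.000, 1.000], [-4.000, 1.000, 0.000]] (det J = 112.750).
Solving J·Δ = −F gives Δ = (0.082, -2.172, 1.033).
Then the next iterate is (x₁, x₂, x₃)₁ = (1.082, -0.672, 2.533).

(1.082, -0.672, 2.533)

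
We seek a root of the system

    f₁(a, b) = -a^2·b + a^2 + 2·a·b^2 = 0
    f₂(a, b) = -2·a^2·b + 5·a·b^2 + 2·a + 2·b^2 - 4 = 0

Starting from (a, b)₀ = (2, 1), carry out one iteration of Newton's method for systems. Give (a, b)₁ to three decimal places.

At (2, 1): F = (4.000, 4.000).
Jacobian J = [[-2·a·b + 2·a + 2·b^2, -a^2 + 4·a·b], [-4·a·b + 5·b^2 + 2, -2·a^2 + 10·a·b + 4·b]].
At the point, J = [[2.000, 4.000], [-1.000, 16.000]] (det J = 36.000).
Solving J·Δ = −F gives Δ = (-1.333, -0.333).
Then the next iterate is (a, b)₁ = (0.667, 0.667).

(0.667, 0.667)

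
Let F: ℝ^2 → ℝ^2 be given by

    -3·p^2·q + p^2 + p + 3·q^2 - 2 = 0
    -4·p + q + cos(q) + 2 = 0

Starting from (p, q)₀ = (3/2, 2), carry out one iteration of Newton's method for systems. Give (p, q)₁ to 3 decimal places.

At (3/2, 2): F = (0.250, -2.41615).
Jacobian J = [[-6·p·q + 2·p + 1, -3·p^2 + 6·q], [-4, -sin(q) + 1]].
At the point, J = [[-14.000, 5.250], [-4.000, 0.09070]] (det J = 19.73016).
Solving J·Δ = −F gives Δ = (-0.644, -1.765).
Then the next iterate is (p, q)₁ = (0.856, 0.235).

(0.856, 0.235)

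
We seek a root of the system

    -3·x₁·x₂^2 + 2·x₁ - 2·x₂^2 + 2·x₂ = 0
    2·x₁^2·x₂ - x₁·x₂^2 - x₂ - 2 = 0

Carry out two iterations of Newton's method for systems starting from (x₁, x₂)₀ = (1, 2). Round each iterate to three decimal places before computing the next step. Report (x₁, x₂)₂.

At (1, 2): F = (-14.000, -4.000).
Jacobian J = [[-3·x₂^2 + 2, -6·x₁·x₂ - 4·x₂ + 2], [4·x₁·x₂ - x₂^2, 2·x₁^2 - 2·x₁·x₂ - 1]].
At the point, J = [[-10.000, -18.000], [4.000, -3.000]] (det J = 102.000).
Solving J·Δ = −F gives Δ = (0.294, -0.941).
Then the next iterate is (x₁, x₂)₁ = (1.294, 1.059).
Round to (1.294, 1.059) and repeat: F = (-1.89055, -0.96374), J = [[-1.36444, -10.45808], [4.35990, -0.39182]].
Δ = (0.202, -0.207), so (x₁, x₂)₂ = (1.496, 0.852).

(1.496, 0.852)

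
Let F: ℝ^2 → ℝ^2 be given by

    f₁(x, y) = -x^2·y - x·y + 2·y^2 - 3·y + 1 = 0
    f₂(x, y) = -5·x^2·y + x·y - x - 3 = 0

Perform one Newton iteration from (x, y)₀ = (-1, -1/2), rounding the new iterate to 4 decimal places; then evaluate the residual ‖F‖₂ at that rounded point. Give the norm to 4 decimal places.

At (-1, -1/2): F = (3.0000, 1.0000).
Jacobian J = [[-2·x·y - y, -x^2 - x + 4·y - 3], [-10·x·y + y - 1, -5·x^2 + x]].
At the point, J = [[-0.5000, -5.0000], [-6.5000, -6.0000]] (det J = -29.5000).
Solving J·Δ = −F gives Δ = (-0.4407, 0.6441).
Then the next iterate is (x, y)₁ = (-1.4407, 0.1441).
Re-evaluating at (-1.4407, 0.1441): F = (0.517738, -3.262387), so ‖F‖₂ = 3.3032.

3.3032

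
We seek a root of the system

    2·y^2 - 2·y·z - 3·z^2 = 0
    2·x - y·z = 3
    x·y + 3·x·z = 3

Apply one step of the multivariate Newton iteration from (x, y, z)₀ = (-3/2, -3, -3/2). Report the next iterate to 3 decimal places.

(-2.511, 0.931, 0.709)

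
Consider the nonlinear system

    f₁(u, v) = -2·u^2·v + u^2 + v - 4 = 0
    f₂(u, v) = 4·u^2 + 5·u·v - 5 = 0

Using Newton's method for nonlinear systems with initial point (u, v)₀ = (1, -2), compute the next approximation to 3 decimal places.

At (1, -2): F = (-1.000, -11.000).
Jacobian J = [[-4·u·v + 2·u, -2·u^2 + 1], [8·u + 5·v, 5·u]].
At the point, J = [[10.000, -1.000], [-2.000, 5.000]] (det J = 48.000).
Solving J·Δ = −F gives Δ = (0.333, 2.333).
Then the next iterate is (u, v)₁ = (1.333, 0.333).

(1.333, 0.333)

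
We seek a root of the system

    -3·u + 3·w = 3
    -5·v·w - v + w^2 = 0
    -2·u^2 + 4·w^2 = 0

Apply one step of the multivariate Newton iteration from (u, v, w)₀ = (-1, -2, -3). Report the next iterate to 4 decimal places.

At (-1, -2, -3): F = (-9.0000, -19.0000, 34.0000).
Jacobian J = [[-3, 0, 3], [0, -5·w - 1, -5·v + 2·w], [-4·u, 0, 8·w]].
At the point, J = [[-3.0000, 0.0000, 3.0000], [0.0000, 14.0000, 4.0000], [4.0000, 0.0000, -24.0000]] (det J = 840.0000).
Solving J·Δ = −F gives Δ = (-1.9000, 1.0429, 1.1000).
Then the next iterate is (u, v, w)₁ = (-2.9000, -0.9571, -1.9000).

(-2.9000, -0.9571, -1.9000)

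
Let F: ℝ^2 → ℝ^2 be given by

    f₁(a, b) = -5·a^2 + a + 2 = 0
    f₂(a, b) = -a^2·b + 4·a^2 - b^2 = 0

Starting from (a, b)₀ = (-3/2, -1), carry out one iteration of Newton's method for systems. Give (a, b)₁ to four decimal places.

At (-3/2, -1): F = (-10.7500, 10.2500).
Jacobian J = [[-10·a + 1, 0], [-2·a·b + 8·a, -a^2 - 2·b]].
At the point, J = [[16.0000, 0.0000], [-15.0000, -0.2500]] (det J = -4.0000).
Solving J·Δ = −F gives Δ = (0.6719, 0.6875).
Then the next iterate is (a, b)₁ = (-0.8281, -0.3125).

(-0.8281, -0.3125)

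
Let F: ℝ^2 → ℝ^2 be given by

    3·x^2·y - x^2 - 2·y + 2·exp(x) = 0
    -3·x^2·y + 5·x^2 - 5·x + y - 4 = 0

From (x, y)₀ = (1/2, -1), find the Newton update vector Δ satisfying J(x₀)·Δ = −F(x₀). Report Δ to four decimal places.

(1.6228, 2.5258)

At (1/2, -1): F = (4.297443, -5.5000).
Jacobian J = [[6·x·y - 2·x + 2·exp(x), 3·x^2 - 2], [-6·x·y + 10·x - 5, -3·x^2 + 1]].
At the point, J = [[-0.702557, -1.2500], [3.0000, 0.2500]] (det J = 3.574361).
Solving J·Δ = −F gives Δ = (1.6228, 2.5258).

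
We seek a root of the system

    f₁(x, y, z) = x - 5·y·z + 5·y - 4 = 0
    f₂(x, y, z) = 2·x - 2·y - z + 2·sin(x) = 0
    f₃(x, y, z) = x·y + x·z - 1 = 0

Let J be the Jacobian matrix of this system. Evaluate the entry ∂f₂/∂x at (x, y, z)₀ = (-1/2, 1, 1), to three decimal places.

3.755

∂f₂/∂x = 2·cos(x) + 2.
At (-1/2, 1, 1) this is 3.755.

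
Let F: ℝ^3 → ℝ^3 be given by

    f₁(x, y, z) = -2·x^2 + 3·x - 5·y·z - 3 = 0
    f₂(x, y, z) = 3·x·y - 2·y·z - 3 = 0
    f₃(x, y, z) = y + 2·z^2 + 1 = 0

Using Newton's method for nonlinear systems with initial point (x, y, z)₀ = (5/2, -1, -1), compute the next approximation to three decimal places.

(1.854, -0.044, -0.261)

At (5/2, -1, -1): F = (-13.000, -12.500, 2.000).
Jacobian J = [[-4·x + 3, -5·z, -5·y], [3·y, 3·x - 2·z, -2·y], [0, 1, 4·z]].
At the point, J = [[-7.000, 5.000, 5.000], [-3.000, 9.500, 2.000], [0.000, 1.000, -4.000]] (det J = 205.000).
Solving J·Δ = −F gives Δ = (-0.646, 0.956, 0.739).
Then the next iterate is (x, y, z)₁ = (1.854, -0.044, -0.261).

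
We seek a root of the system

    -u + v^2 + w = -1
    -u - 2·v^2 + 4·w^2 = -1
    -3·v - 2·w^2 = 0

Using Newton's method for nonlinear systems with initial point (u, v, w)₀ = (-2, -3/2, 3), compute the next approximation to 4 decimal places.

(5.5000, -1.6154, 1.9038)

At (-2, -3/2, 3): F = (8.2500, 34.5000, -13.5000).
Jacobian J = [[-1, 2·v, 1], [-1, -4·v, 8·w], [0, -3, -4·w]].
At the point, J = [[-1.0000, -3.0000, 1.0000], [-1.0000, 6.0000, 24.0000], [0.0000, -3.0000, -12.0000]] (det J = 39.0000).
Solving J·Δ = −F gives Δ = (7.5000, -0.1154, -1.0962).
Then the next iterate is (u, v, w)₁ = (5.5000, -1.6154, 1.9038).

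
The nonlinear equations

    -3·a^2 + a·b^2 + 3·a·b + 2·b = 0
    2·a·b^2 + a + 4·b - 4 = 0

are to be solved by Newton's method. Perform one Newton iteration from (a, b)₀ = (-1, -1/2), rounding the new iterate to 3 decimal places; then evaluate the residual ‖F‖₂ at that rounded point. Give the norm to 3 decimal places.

At (-1, -1/2): F = (-2.750, -7.500).
Jacobian J = [[-6·a + b^2 + 3·b, 2·a·b + 3·a + 2], [2·b^2 + 1, 4·a·b + 4]].
At the point, J = [[4.750, 0.000], [1.500, 6.000]] (det J = 28.500).
Solving J·Δ = −F gives Δ = (0.579, 1.105).
Then the next iterate is (a, b)₁ = (-0.421, 0.605).
Re-evaluating at (-0.421, 0.605): F = (-0.23993, -2.30919), so ‖F‖₂ = 2.322.

2.322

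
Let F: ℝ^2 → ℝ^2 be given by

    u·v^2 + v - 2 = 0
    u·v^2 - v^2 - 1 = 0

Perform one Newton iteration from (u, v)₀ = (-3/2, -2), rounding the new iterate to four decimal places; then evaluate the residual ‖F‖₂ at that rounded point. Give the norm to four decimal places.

3.6280

At (-3/2, -2): F = (-10.0000, -11.0000).
Jacobian J = [[v^2, 2·u·v + 1], [v^2, 2·u·v - 2·v]].
At the point, J = [[4.0000, 7.0000], [4.0000, 10.0000]] (det J = 12.0000).
Solving J·Δ = −F gives Δ = (1.9167, 0.3333).
Then the next iterate is (u, v)₁ = (0.4167, -1.6667).
Re-evaluating at (0.4167, -1.6667): F = (-2.509154, -2.620343), so ‖F‖₂ = 3.6280.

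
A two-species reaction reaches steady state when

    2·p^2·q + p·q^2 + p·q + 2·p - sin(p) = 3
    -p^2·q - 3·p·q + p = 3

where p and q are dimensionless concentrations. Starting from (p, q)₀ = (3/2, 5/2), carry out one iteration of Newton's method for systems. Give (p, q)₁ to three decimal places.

(-4.262, 11.729)

At (3/2, 5/2): F = (23.37751, -18.375).
Jacobian J = [[4·p·q + q^2 + q - cos(p) + 2, 2·p^2 + 2·p·q + p], [-2·p·q - 3·q + 1, -p^2 - 3·p]].
At the point, J = [[25.67926, 13.500], [-14.000, -6.750]] (det J = 15.66498).
Solving J·Δ = −F gives Δ = (-5.762, 9.229).
Then the next iterate is (p, q)₁ = (-4.262, 11.729).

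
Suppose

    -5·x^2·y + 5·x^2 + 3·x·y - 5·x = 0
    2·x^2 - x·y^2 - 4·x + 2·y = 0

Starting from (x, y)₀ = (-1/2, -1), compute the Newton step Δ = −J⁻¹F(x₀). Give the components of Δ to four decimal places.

(0.2483, 0.7383)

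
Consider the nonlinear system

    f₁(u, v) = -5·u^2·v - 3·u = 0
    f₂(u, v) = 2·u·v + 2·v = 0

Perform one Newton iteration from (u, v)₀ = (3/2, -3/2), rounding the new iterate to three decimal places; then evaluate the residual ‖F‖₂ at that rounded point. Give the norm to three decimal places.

9.278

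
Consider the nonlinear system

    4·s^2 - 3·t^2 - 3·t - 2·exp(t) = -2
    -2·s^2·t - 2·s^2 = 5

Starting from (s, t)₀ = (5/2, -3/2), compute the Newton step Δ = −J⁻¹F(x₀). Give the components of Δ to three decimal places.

At (5/2, -3/2): F = (24.30374, 1.250).
Jacobian J = [[8·s, -6·t - 2·exp(t) - 3], [-4·s·t - 4·s, -2·s^2]].
At the point, J = [[20.000, 5.55374], [5.000, -12.500]] (det J = -277.76870).
Solving J·Δ = −F gives Δ = (-1.119, -0.347).

(-1.119, -0.347)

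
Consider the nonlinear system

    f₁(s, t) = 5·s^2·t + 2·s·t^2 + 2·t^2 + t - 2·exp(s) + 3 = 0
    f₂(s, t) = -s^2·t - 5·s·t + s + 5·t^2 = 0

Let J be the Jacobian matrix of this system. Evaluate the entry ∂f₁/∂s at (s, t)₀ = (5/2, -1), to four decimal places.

-47.3650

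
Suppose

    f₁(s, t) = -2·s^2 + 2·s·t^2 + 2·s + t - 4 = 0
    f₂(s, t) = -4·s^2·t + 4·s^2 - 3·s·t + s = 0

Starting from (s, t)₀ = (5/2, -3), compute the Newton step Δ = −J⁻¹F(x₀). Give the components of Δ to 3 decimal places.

At (5/2, -3): F = (30.500, 125.000).
Jacobian J = [[-4·s + 2·t^2 + 2, 4·s·t + 1], [-8·s·t + 8·s - 3·t + 1, -4·s^2 - 3·s]].
At the point, J = [[10.000, -29.000], [90.000, -32.500]] (det J = 2285.000).
Solving J·Δ = −F gives Δ = (-1.153, 0.654).

(-1.153, 0.654)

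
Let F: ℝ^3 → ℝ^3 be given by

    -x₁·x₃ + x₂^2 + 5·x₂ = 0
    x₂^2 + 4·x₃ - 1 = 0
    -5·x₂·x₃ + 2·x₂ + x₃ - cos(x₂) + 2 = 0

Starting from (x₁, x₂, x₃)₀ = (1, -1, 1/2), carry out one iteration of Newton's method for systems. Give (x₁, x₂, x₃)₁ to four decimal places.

At (1, -1, 1/2): F = (-4.5000, 2.0000, 2.459698).
Jacobian J = [[-x₃, 2·x₂ + 5, -x₁], [0, 2·x₂, 4], [0, -5·x₃ + sin(x₂) + 2, -5·x₂ + 1]].
At the point, J = [[-0.5000, 3.0000, -1.0000], [0.0000, -2.0000, 4.0000], [0.0000, -1.341471, 6.0000]] (det J = 3.317058).
Solving J·Δ = −F gives Δ = (-6.3711, 0.3258, -0.3371).
Then the next iterate is (x₁, x₂, x₃)₁ = (-5.3711, -0.6742, 0.1629).

(-5.3711, -0.6742, 0.1629)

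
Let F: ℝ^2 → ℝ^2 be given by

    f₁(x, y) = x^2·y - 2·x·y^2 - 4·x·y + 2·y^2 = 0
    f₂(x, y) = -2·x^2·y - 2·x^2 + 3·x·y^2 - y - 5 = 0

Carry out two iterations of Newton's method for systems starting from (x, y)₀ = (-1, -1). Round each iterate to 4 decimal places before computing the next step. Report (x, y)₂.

(-0.6244, -5.2624)

At (-1, -1): F = (-1.0000, -7.0000).
Jacobian J = [[2·x·y - 2·y^2 - 4·y, x^2 - 4·x·y - 4·x + 4·y], [-4·x·y - 4·x + 3·y^2, -2·x^2 + 6·x·y - 1]].
At the point, J = [[4.0000, -3.0000], [3.0000, 3.0000]] (det J = 21.0000).
Solving J·Δ = −F gives Δ = (1.1429, 1.1905).
Then the next iterate is (x, y)₁ = (0.1429, 0.1905).
Round to (0.1429, 0.1905) and repeat: F = (-0.042791, -5.223563), J = [[-0.780136, 0.101931], [-0.571619, -0.877506]].
Δ = (-0.7673, -5.4529), so (x, y)₂ = (-0.6244, -5.2624).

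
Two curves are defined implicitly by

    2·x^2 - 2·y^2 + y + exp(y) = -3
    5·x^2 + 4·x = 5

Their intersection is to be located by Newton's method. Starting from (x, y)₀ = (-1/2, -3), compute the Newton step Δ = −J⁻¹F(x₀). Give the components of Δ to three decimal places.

(-5.750, 0.456)

At (-1/2, -3): F = (-17.45021, -5.750).
Jacobian J = [[4·x, -4·y + exp(y) + 1], [10·x + 4, 0]].
At the point, J = [[-2.000, 13.04979], [-1.000, 0.000]] (det J = 13.04979).
Solving J·Δ = −F gives Δ = (-5.750, 0.456).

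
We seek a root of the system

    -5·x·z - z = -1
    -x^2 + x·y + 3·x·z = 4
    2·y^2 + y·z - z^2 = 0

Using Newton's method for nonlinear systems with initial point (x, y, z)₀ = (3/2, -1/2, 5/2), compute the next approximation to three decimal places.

At (3/2, -1/2, 5/2): F = (-20.250, 4.250, -7.000).
Jacobian J = [[-5·z, 0, -5·x - 1], [-2·x + y + 3·z, x, 3·x], [0, 4·y + z, y - 2·z]].
At the point, J = [[-12.500, 0.000, -8.500], [4.000, 1.500, 4.500], [0.000, 0.500, -5.500]] (det J = 114.250).
Solving J·Δ = −F gives Δ = (-0.922, 2.705, -1.027).
Then the next iterate is (x, y, z)₁ = (0.578, 2.205, 1.473).

(0.578, 2.205, 1.473)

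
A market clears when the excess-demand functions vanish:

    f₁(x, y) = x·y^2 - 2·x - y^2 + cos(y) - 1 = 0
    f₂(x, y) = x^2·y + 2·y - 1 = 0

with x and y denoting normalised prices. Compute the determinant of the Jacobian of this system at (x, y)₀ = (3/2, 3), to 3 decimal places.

J = [[y^2 - 2, 2·x·y - 2·y - sin(y)], [2·x·y, x^2 + 2]].
At the point, J = [[7.000, 2.85888], [9.000, 4.250]].
det J = 4.020.

4.020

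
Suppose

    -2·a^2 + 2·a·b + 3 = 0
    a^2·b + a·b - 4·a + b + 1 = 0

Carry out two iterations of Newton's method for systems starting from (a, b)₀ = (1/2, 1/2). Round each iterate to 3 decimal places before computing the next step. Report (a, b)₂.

At (1/2, 1/2): F = (3.000, -0.125).
Jacobian J = [[-4·a + 2·b, 2·a], [2·a·b + b - 4, a^2 + a + 1]].
At the point, J = [[-1.000, 1.000], [-3.000, 1.750]] (det J = 1.250).
Solving J·Δ = −F gives Δ = (-4.300, -7.300).
Then the next iterate is (a, b)₁ = (-3.800, -6.800).
Round to (-3.800, -6.800) and repeat: F = (25.800, -62.952), J = [[1.600, -7.600], [40.880, 11.640]].
Δ = (0.541, 3.509), so (a, b)₂ = (-3.259, -3.291).

(-3.259, -3.291)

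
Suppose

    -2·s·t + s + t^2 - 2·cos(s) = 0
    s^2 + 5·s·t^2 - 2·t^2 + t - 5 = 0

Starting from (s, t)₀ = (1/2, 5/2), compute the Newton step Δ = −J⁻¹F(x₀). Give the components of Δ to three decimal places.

(0.037, -0.595)

At (1/2, 5/2): F = (2.49483, 0.875).
Jacobian J = [[-2·t + 2·sin(s) + 1, -2·s + 2·t], [2·s + 5·t^2, 10·s·t - 4·t + 1]].
At the point, J = [[-3.04115, 4.000], [32.250, 3.500]] (det J = -139.64402).
Solving J·Δ = −F gives Δ = (0.037, -0.595).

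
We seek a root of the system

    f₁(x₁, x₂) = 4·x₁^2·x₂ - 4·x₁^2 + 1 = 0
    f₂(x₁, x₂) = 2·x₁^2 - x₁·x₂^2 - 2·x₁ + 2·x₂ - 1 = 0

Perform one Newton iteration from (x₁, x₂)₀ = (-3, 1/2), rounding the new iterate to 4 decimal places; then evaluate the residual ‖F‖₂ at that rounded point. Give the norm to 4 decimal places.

At (-3, 1/2): F = (-17.0000, 24.7500).
Jacobian J = [[8·x₁·x₂ - 8·x₁, 4·x₁^2], [4·x₁ - x₂^2 - 2, -2·x₁·x₂ + 2]].
At the point, J = [[12.0000, 36.0000], [-14.2500, 5.0000]] (det J = 573.0000).
Solving J·Δ = −F gives Δ = (1.7033, -0.0955).
Then the next iterate is (x₁, x₂)₁ = (-1.2967, 0.4045).
Re-evaluating at (-1.2967, 0.4045): F = (-3.005168, 5.977428), so ‖F‖₂ = 6.6903.

6.6903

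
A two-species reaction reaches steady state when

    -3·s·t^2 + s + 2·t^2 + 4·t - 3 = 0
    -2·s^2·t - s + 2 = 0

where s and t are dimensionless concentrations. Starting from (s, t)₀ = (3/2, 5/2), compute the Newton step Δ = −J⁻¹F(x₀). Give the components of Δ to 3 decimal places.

At (3/2, 5/2): F = (-7.125, -10.750).
Jacobian J = [[-3·t^2 + 1, -6·s·t + 4·t + 4], [-4·s·t - 1, -2·s^2]].
At the point, J = [[-17.750, -8.500], [-16.000, -4.500]] (det J = -56.125).
Solving J·Δ = −F gives Δ = (-1.057, 1.369).

(-1.057, 1.369)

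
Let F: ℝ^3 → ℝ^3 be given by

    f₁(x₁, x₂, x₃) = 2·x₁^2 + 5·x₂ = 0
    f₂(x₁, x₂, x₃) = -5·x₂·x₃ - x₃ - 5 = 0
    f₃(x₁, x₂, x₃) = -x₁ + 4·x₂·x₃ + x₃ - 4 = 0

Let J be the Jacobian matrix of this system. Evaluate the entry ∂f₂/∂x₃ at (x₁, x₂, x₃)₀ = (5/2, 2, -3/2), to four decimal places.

-11.0000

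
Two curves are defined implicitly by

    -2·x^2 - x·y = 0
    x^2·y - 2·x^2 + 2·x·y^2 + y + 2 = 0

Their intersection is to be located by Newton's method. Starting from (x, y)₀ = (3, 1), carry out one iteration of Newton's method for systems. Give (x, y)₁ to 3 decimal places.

At (3, 1): F = (-21.000, 0.000).
Jacobian J = [[-4·x - y, -x], [2·x·y - 4·x + 2·y^2, x^2 + 4·x·y + 1]].
At the point, J = [[-13.000, -3.000], [-4.000, 22.000]] (det J = -298.000).
Solving J·Δ = −F gives Δ = (-1.550, -0.282).
Then the next iterate is (x, y)₁ = (1.450, 0.718).

(1.450, 0.718)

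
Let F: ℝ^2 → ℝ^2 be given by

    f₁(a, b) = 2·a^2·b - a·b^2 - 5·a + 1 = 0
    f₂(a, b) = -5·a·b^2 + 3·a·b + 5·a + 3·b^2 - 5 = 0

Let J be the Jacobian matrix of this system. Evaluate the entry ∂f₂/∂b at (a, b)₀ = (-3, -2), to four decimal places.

-81.0000

∂f₂/∂b = -10·a·b + 3·a + 6·b.
At (-3, -2) this is -81.0000.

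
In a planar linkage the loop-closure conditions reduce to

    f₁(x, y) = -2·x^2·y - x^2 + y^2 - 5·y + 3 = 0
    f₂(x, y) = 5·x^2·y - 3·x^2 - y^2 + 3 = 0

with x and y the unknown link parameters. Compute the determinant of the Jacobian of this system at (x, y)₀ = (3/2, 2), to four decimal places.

6.7500

J = [[-4·x·y - 2·x, -2·x^2 + 2·y - 5], [10·x·y - 6·x, 5·x^2 - 2·y]].
At the point, J = [[-15.0000, -5.5000], [21.0000, 7.2500]].
det J = 6.7500.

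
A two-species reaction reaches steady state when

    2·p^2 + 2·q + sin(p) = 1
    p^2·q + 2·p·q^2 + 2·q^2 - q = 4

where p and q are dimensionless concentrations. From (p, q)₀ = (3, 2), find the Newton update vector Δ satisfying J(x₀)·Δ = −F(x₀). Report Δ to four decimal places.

At (3, 2): F = (21.141120, 44.0000).
Jacobian J = [[4·p + cos(p), 2], [2·p·q + 2·q^2, p^2 + 4·p·q + 4·q - 1]].
At the point, J = [[11.010008, 2.0000], [20.0000, 40.0000]] (det J = 400.400300).
Solving J·Δ = −F gives Δ = (-1.8922, -0.1539).

(-1.8922, -0.1539)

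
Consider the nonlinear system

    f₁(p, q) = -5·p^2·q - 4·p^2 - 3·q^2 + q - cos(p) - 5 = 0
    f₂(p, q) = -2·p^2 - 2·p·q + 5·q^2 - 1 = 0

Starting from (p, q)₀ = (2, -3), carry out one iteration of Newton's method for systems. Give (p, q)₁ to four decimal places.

At (2, -3): F = (9.416147, 48.0000).
Jacobian J = [[-10·p·q - 8·p + sin(p), -5·p^2 - 6·q + 1], [-4·p - 2·q, -2·p + 10·q]].
At the point, J = [[44.909297, -1.0000], [-2.0000, -34.0000]] (det J = -1528.916113).
Solving J·Δ = −F gives Δ = (-0.1780, 1.4222).
Then the next iterate is (p, q)₁ = (1.8220, -1.5778).

(1.8220, -1.5778)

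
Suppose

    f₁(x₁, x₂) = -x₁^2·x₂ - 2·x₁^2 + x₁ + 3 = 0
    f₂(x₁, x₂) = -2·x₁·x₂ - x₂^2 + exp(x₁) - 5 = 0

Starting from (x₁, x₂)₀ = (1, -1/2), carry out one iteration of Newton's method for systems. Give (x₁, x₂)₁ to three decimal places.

(1.705, 0.590)

At (1, -1/2): F = (2.500, -1.53172).
Jacobian J = [[-2·x₁·x₂ - 4·x₁ + 1, -x₁^2], [-2·x₂ + exp(x₁), -2·x₁ - 2·x₂]].
At the point, J = [[-2.000, -1.000], [3.71828, -1.000]] (det J = 5.71828).
Solving J·Δ = −F gives Δ = (0.705, 1.090).
Then the next iterate is (x₁, x₂)₁ = (1.705, 0.590).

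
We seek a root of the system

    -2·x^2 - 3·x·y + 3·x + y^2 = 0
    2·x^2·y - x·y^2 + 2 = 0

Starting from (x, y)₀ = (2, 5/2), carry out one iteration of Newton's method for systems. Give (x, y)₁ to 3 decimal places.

(1.200, 1.750)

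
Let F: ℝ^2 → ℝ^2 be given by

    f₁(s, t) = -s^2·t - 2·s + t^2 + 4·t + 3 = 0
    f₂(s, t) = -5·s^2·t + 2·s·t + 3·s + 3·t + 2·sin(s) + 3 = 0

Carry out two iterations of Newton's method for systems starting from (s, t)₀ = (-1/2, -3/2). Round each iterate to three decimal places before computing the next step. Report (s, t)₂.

(-0.824, -3.101)

At (-1/2, -3/2): F = (0.625, -0.58385).
Jacobian J = [[-2·s·t - 2, -s^2 + 2·t + 4], [-10·s·t + 2·t + 2·cos(s) + 3, -5·s^2 + 2·s + 3]].
At the point, J = [[-3.500, 0.750], [-5.74483, 0.750]] (det J = 1.68363).
Solving J·Δ = −F gives Δ = (-0.539, -3.346).
Then the next iterate is (s, t)₁ = (-1.039, -4.846).
Round to (-1.039, -4.846) and repeat: F = (14.40907, 19.84799), J = [[-12.06999, -6.77152], [-56.02778, -4.47560]].
Δ = (0.215, 1.745), so (s, t)₂ = (-0.824, -3.101).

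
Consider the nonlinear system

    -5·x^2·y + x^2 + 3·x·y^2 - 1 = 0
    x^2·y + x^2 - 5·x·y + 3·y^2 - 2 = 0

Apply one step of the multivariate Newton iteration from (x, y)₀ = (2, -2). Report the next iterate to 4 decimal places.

At (2, -2): F = (67.0000, 26.0000).
Jacobian J = [[-10·x·y + 2·x + 3·y^2, -5·x^2 + 6·x·y], [2·x·y + 2·x - 5·y, x^2 - 5·x + 6·y]].
At the point, J = [[56.0000, -44.0000], [6.0000, -18.0000]] (det J = -744.0000).
Solving J·Δ = −F gives Δ = (-0.0833, 1.4167).
Then the next iterate is (x, y)₁ = (1.9167, -0.5833).

(1.9167, -0.5833)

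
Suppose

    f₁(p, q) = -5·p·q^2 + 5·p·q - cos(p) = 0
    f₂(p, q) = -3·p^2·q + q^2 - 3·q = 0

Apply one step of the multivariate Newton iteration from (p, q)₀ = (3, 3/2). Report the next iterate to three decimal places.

(1.589, 1.328)

At (3, 3/2): F = (-10.26001, -42.750).
Jacobian J = [[-5·q^2 + 5·q + sin(p), -10·p·q + 5·p], [-6·p·q, -3·p^2 + 2·q - 3]].
At the point, J = [[-3.60888, -30.000], [-27.000, -27.000]] (det J = -712.56024).
Solving J·Δ = −F gives Δ = (-1.411, -0.172).
Then the next iterate is (p, q)₁ = (1.589, 1.328).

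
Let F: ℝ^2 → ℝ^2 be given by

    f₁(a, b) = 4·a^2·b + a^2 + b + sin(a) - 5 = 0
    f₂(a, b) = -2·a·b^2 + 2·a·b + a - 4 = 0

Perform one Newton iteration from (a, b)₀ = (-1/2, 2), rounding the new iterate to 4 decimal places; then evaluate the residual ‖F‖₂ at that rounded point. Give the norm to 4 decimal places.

0.3684

At (-1/2, 2): F = (-1.229426, -2.5000).
Jacobian J = [[8·a·b + 2·a + cos(a), 4·a^2 + 1], [-2·b^2 + 2·b + 1, -4·a·b + 2·a]].
At the point, J = [[-8.122417, 2.0000], [-3.0000, 3.0000]] (det J = -18.367252).
Solving J·Δ = −F gives Δ = (0.0714, 0.9047).
Then the next iterate is (a, b)₁ = (-0.4286, 2.9047).
Re-evaluating at (-0.4286, 2.9047): F = (-0.192850, 0.313929), so ‖F‖₂ = 0.3684.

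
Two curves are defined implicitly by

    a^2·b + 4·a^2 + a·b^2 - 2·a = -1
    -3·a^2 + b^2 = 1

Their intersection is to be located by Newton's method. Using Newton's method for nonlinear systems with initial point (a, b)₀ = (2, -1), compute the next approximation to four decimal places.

At (2, -1): F = (11.0000, -12.0000).
Jacobian J = [[2·a·b + 8·a + b^2 - 2, a^2 + 2·a·b], [-6·a, 2·b]].
At the point, J = [[11.0000, 0.0000], [-12.0000, -2.0000]] (det J = -22.0000).
Solving J·Δ = −F gives Δ = (-1.0000, 0.0000).
Then the next iterate is (a, b)₁ = (1.0000, -1.0000).

(1.0000, -1.0000)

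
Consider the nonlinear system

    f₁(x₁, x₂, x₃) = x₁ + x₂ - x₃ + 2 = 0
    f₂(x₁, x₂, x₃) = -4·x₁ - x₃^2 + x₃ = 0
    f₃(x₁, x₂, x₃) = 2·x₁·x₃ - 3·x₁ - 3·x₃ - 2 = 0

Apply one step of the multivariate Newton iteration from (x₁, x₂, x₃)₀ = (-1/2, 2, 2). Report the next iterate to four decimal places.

At (-1/2, 2, 2): F = (1.5000, 0.0000, -8.5000).
Jacobian J = [[1, 1, -1], [-4, 0, -2·x₃ + 1], [2·x₃ - 3, 0, 2·x₁ - 3]].
At the point, J = [[1.0000, 1.0000, -1.0000], [-4.0000, 0.0000, -3.0000], [1.0000, 0.0000, -4.0000]] (det J = -19.0000).
Solving J·Δ = −F gives Δ = (1.3421, -4.6316, -1.7895).
Then the next iterate is (x₁, x₂, x₃)₁ = (0.8421, -2.6316, 0.2105).

(0.8421, -2.6316, 0.2105)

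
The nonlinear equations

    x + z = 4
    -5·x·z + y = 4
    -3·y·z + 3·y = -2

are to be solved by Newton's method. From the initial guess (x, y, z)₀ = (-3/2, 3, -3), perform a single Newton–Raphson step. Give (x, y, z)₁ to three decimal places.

(-7.938, 11.037, 11.938)

At (-3/2, 3, -3): F = (-8.500, -23.500, 38.000).
Jacobian J = [[1, 0, 1], [-5·z, 1, -5·x], [0, -3·z + 3, -3·y]].
At the point, J = [[1.000, 0.000, 1.000], [15.000, 1.000, 7.500], [0.000, 12.000, -9.000]] (det J = 81.000).
Solving J·Δ = −F gives Δ = (-6.438, 8.037, 14.938).
Then the next iterate is (x, y, z)₁ = (-7.938, 11.037, 11.938).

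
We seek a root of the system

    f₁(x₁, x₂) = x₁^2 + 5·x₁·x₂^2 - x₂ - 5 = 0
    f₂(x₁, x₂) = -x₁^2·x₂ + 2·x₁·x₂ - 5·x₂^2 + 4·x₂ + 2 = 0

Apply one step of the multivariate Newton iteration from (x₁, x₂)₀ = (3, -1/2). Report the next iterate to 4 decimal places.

(2.2914, -0.3055)

At (3, -1/2): F = (8.2500, 0.2500).
Jacobian J = [[2·x₁ + 5·x₂^2, 10·x₁·x₂ - 1], [-2·x₁·x₂ + 2·x₂, -x₁^2 + 2·x₁ - 10·x₂ + 4]].
At the point, J = [[7.2500, -16.0000], [2.0000, 6.0000]] (det J = 75.5000).
Solving J·Δ = −F gives Δ = (-0.7086, 0.1945).
Then the next iterate is (x₁, x₂)₁ = (2.2914, -0.3055).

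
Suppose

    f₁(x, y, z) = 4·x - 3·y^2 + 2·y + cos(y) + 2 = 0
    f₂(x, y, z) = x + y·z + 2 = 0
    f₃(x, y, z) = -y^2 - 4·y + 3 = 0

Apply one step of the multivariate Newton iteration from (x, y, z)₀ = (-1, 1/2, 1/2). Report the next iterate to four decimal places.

At (-1, 1/2, 1/2): F = (-0.872417, 1.2500, 0.7500).
Jacobian J = [[4, -6·y - sin(y) + 2, 0], [1, z, y], [0, -2·y - 4, 0]].
At the point, J = [[4.0000, -1.479426, 0.0000], [1.0000, 0.5000, 0.5000], [0.0000, -5.0000, 0.0000]] (det J = 10.0000).
Solving J·Δ = −F gives Δ = (0.2736, 0.1500, -3.1972).
Then the next iterate is (x, y, z)₁ = (-0.7264, 0.6500, -2.6972).

(-0.7264, 0.6500, -2.6972)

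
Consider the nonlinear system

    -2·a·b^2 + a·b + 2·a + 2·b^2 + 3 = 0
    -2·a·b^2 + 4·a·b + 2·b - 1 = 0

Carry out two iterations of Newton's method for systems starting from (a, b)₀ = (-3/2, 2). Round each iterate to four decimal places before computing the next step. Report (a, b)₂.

At (-3/2, 2): F = (17.0000, 3.0000).
Jacobian J = [[-2·b^2 + b + 2, -4·a·b + a + 4·b], [-2·b^2 + 4·b, -4·a·b + 4·a + 2]].
At the point, J = [[-4.0000, 18.5000], [0.0000, 8.0000]] (det J = -32.0000).
Solving J·Δ = −F gives Δ = (2.5156, -0.3750).
Then the next iterate is (a, b)₁ = (1.0156, 1.6250).
Round to (1.0156, 1.6250) and repeat: F = (6.599162, 3.487762), J = [[-1.656250, 0.9142], [1.218750, -0.5390]].
Δ = (-30.4587, -62.4003), so (a, b)₂ = (-29.4431, -60.7753).

(-29.4431, -60.7753)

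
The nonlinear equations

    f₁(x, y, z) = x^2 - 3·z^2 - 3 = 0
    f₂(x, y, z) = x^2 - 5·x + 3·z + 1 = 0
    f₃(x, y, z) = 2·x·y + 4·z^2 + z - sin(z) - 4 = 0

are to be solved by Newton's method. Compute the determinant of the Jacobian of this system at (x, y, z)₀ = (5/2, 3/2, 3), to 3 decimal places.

-75.000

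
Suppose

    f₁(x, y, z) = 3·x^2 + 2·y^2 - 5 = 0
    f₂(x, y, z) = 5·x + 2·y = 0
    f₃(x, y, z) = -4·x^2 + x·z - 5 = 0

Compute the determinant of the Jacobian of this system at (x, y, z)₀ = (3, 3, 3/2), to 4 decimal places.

-72.0000

J = [[6·x, 4·y, 0], [5, 2, 0], [-8·x + z, 0, x]].
At the point, J = [[18.0000, 12.0000, 0.0000], [5.0000, 2.0000, 0.0000], [-22.5000, 0.0000, 3.0000]].
det J = -72.0000.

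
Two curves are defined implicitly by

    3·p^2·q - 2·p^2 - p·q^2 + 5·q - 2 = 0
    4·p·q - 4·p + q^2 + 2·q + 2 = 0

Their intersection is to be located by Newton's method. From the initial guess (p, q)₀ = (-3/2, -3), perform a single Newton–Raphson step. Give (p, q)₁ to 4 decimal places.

(-0.4656, -1.7551)

At (-3/2, -3): F = (-28.2500, 29.0000).
Jacobian J = [[6·p·q - 4·p - q^2, 3·p^2 - 2·p·q + 5], [4·q - 4, 4·p + 2·q + 2]].
At the point, J = [[24.0000, 2.7500], [-16.0000, -10.0000]] (det J = -196.0000).
Solving J·Δ = −F gives Δ = (1.0344, 1.2449).
Then the next iterate is (p, q)₁ = (-0.4656, -1.7551).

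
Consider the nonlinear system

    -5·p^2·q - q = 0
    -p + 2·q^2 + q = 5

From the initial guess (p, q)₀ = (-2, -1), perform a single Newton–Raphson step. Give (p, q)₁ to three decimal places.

(0.692, -2.564)

At (-2, -1): F = (21.000, -2.000).
Jacobian J = [[-10·p·q, -5·p^2 - 1], [-1, 4·q + 1]].
At the point, J = [[-20.000, -21.000], [-1.000, -3.000]] (det J = 39.000).
Solving J·Δ = −F gives Δ = (2.692, -1.564).
Then the next iterate is (p, q)₁ = (0.692, -2.564).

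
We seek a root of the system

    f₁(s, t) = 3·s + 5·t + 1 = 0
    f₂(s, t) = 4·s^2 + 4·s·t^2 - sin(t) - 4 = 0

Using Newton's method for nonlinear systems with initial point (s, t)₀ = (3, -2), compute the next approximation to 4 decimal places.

(1.8197, -1.2918)

At (3, -2): F = (0.0000, 80.909297).
Jacobian J = [[3, 5], [8·s + 4·t^2, 8·s·t - cos(t)]].
At the point, J = [[3.0000, 5.0000], [40.0000, -47.583853]] (det J = -342.751559).
Solving J·Δ = −F gives Δ = (-1.1803, 0.7082).
Then the next iterate is (s, t)₁ = (1.8197, -1.2918).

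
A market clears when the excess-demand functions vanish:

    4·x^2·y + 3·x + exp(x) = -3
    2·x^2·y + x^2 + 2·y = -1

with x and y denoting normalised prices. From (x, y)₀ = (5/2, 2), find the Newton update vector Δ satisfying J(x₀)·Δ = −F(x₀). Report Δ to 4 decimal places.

(-0.8430, -1.0466)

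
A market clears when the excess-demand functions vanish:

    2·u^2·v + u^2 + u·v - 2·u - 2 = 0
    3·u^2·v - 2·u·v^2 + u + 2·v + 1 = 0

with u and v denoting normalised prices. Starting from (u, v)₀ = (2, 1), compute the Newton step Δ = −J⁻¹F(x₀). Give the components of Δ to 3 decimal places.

(-1.864, 1.250)

At (2, 1): F = (8.000, 13.000).
Jacobian J = [[4·u·v + 2·u + v - 2, 2·u^2 + u], [6·u·v - 2·v^2 + 1, 3·u^2 - 4·u·v + 2]].
At the point, J = [[11.000, 10.000], [11.000, 6.000]] (det J = -44.000).
Solving J·Δ = −F gives Δ = (-1.864, 1.250).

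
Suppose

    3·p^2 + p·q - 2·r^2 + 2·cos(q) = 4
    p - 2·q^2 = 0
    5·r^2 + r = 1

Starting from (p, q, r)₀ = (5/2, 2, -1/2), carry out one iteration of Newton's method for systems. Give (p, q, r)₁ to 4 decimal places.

(1.4567, 1.1821, -0.5625)

At (5/2, 2, -1/2): F = (18.417706, -5.5000, -0.2500).
Jacobian J = [[6·p + q, p - 2·sin(q), -4·r], [1, -4·q, 0], [0, 0, 10·r + 1]].
At the point, J = [[17.0000, 0.681405, 2.0000], [1.0000, -8.0000, 0.0000], [0.0000, 0.0000, -4.0000]] (det J = 546.725621).
Solving J·Δ = −F gives Δ = (-1.0433, -0.8179, -0.0625).
Then the next iterate is (p, q, r)₁ = (1.4567, 1.1821, -0.5625).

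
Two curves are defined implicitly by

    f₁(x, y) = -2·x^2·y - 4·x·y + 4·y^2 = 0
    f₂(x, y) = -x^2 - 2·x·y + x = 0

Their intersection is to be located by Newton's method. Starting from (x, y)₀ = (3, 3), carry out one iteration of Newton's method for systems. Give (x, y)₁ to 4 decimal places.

(2.1892, 0.4865)

At (3, 3): F = (-54.0000, -24.0000).
Jacobian J = [[-4·x·y - 4·y, -2·x^2 - 4·x + 8·y], [-2·x - 2·y + 1, -2·x]].
At the point, J = [[-48.0000, -6.0000], [-11.0000, -6.0000]] (det J = 222.0000).
Solving J·Δ = −F gives Δ = (-0.8108, -2.5135).
Then the next iterate is (x, y)₁ = (2.1892, 0.4865).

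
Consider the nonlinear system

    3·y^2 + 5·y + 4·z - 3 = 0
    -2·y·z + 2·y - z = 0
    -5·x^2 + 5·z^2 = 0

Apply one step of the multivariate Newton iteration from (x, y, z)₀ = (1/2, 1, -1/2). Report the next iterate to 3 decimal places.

(-0.156, 0.489, 0.156)

At (1/2, 1, -1/2): F = (3.000, 3.500, 0.000).
Jacobian J = [[0, 6·y + 5, 4], [0, -2·z + 2, -2·y - 1], [-10·x, 0, 10·z]].
At the point, J = [[0.000, 11.000, 4.000], [0.000, 3.000, -3.000], [-5.000, 0.000, -5.000]] (det J = 225.000).
Solving J·Δ = −F gives Δ = (-0.656, -0.511, 0.656).
Then the next iterate is (x, y, z)₁ = (-0.156, 0.489, 0.156).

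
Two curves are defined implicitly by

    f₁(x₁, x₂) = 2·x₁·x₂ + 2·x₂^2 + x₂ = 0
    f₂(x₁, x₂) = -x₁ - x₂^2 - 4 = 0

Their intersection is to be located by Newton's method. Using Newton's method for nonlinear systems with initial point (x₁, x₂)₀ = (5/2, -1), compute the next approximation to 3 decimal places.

(6.000, 4.500)

At (5/2, -1): F = (-4.000, -7.500).
Jacobian J = [[2·x₂, 2·x₁ + 4·x₂ + 1], [-1, -2·x₂]].
At the point, J = [[-2.000, 2.000], [-1.000, 2.000]] (det J = -2.000).
Solving J·Δ = −F gives Δ = (3.500, 5.500).
Then the next iterate is (x₁, x₂)₁ = (6.000, 4.500).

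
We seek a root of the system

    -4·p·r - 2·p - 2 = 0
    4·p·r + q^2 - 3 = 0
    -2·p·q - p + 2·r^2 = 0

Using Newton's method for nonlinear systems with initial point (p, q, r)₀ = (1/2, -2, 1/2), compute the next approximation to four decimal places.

At (1/2, -2, 1/2): F = (-4.0000, 2.0000, 2.0000).
Jacobian J = [[-4·r - 2, 0, -4·p], [4·r, 2·q, 4·p], [-2·q - 1, -2·p, 4·r]].
At the point, J = [[-4.0000, 0.0000, -2.0000], [2.0000, -4.0000, 2.0000], [3.0000, -1.0000, 2.0000]] (det J = 4.0000).
Solving J·Δ = −F gives Δ = (-3.0000, 1.0000, 4.0000).
Then the next iterate is (p, q, r)₁ = (-2.5000, -1.0000, 4.5000).

(-2.5000, -1.0000, 4.5000)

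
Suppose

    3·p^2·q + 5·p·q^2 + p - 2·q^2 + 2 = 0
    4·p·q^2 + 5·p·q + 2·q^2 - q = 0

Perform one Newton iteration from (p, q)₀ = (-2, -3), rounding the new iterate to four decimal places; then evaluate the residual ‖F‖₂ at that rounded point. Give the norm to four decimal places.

At (-2, -3): F = (-144.0000, -21.0000).
Jacobian J = [[6·p·q + 5·q^2 + 1, 3·p^2 + 10·p·q - 4·q], [4·q^2 + 5·q, 8·p·q + 5·p + 4·q - 1]].
At the point, J = [[82.0000, 84.0000], [21.0000, 25.0000]] (det J = 286.0000).
Solving J·Δ = −F gives Δ = (6.4196, -4.5524).
Then the next iterate is (p, q)₁ = (4.4196, -7.5524).
Re-evaluating at (4.4196, -7.5524): F = (710.224302, 963.090719), so ‖F‖₂ = 1196.6463.

1196.6463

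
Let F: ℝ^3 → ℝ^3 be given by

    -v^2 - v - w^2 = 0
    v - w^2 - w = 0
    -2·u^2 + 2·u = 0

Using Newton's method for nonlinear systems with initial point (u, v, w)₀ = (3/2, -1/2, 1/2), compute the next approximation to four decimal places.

At (3/2, -1/2, 1/2): F = (0.0000, -1.2500, -1.5000).
Jacobian J = [[0, -2·v - 1, -2·w], [0, 1, -2·w - 1], [-4·u + 2, 0, 0]].
At the point, J = [[0.0000, 0.0000, -1.0000], [0.0000, 1.0000, -2.0000], [-4.0000, 0.0000, 0.0000]] (det J = -4.0000).
Solving J·Δ = −F gives Δ = (-0.3750, 1.2500, 0.0000).
Then the next iterate is (u, v, w)₁ = (1.1250, 0.7500, 0.5000).

(1.1250, 0.7500, 0.5000)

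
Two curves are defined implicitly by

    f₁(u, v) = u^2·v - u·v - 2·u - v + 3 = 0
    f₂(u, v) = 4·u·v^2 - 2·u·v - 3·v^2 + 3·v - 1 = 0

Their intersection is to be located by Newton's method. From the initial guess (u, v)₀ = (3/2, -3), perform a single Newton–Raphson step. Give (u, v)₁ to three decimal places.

At (3/2, -3): F = (0.750, 26.000).
Jacobian J = [[2·u·v - v - 2, u^2 - u - 1], [4·v^2 - 2·v, 8·u·v - 2·u - 6·v + 3]].
At the point, J = [[-8.000, -0.250], [42.000, -18.000]] (det J = 154.500).
Solving J·Δ = −F gives Δ = (0.045, 1.550).
Then the next iterate is (u, v)₁ = (1.545, -1.450).

(1.545, -1.450)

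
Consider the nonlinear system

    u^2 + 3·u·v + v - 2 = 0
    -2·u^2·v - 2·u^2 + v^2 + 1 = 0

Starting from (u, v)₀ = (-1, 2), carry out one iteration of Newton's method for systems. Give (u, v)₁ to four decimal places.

(-0.6250, 0.2500)

At (-1, 2): F = (-5.0000, -1.0000).
Jacobian J = [[2·u + 3·v, 3·u + 1], [-4·u·v - 4·u, -2·u^2 + 2·v]].
At the point, J = [[4.0000, -2.0000], [12.0000, 2.0000]] (det J = 32.0000).
Solving J·Δ = −F gives Δ = (0.3750, -1.7500).
Then the next iterate is (u, v)₁ = (-0.6250, 0.2500).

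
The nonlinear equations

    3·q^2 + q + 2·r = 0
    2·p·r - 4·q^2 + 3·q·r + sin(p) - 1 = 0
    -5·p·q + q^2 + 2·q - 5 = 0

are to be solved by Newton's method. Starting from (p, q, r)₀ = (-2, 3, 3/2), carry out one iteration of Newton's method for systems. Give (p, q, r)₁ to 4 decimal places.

(-1.3243, 1.3408, 0.7620)

At (-2, 3, 3/2): F = (33.0000, -30.409297, 40.0000).
Jacobian J = [[0, 6·q + 1, 2], [2·r + cos(p), -8·q + 3·r, 2·p + 3·q], [-5·q, -5·p + 2·q + 2, 0]].
At the point, J = [[0.0000, 19.0000, 2.0000], [2.583853, -19.5000, 5.0000], [-15.0000, 18.0000, 0.0000]] (det J = -1916.981286).
Solving J·Δ = −F gives Δ = (0.6757, -1.6592, -0.7380).
Then the next iterate is (p, q, r)₁ = (-1.3243, 1.3408, 0.7620).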